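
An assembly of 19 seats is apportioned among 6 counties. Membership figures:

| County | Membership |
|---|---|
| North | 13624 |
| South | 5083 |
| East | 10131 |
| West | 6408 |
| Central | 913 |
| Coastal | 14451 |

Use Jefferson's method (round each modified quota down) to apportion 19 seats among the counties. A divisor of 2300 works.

North: 5, South: 2, East: 4, West: 2, Central: 0, Coastal: 6

With modified divisor 2300: modified quotas North 5.923, South 2.210, East 4.405, West 2.786, Central 0.397, Coastal 6.283.
Rounding down: North 5, South 2, East 4, West 2, Central 0, Coastal 6 (total 19).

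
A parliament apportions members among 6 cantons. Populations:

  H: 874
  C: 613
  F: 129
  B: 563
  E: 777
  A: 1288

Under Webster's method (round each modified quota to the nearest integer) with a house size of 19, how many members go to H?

4

Standard divisor 4244/19 ≈ 223.368; standard quotas: H 3.913, C 2.744, F 0.578, B 2.520, E 3.479, A 5.766.
Rounding to the nearest integer gives 4, 3, 1, 3, 3, 6 = 20 seats, so the divisor must be adjusted.
With modified divisor 230: modified quotas H 3.800, C 2.665, F 0.561, B 2.448, E 3.378, A 5.600.
Rounding to the nearest integer: H 4, C 3, F 1, B 2, E 3, A 6 (total 19).
H receives 4.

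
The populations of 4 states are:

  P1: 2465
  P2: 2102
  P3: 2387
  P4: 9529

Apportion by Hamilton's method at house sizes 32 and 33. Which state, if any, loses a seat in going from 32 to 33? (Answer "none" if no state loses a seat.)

At 32 seats: P1 5, P2 4, P3 5, P4 18.
At 33 seats: P1 5, P2 4, P3 5, P4 19.
No state's allocation decreased.

none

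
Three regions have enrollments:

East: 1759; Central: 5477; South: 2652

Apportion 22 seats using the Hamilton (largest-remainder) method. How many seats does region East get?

Standard divisor: 9888 ÷ 22 ≈ 449.455.
Standard quotas: East 3.9136, Central 12.1859, South 5.9005.
Lower quotas: East 3, Central 12, South 5 (sum 20, leaving 2 seats).
Remainders in descending order: East 0.9136, South 0.9005, Central 0.1859.
Largest remainders: East, South receive the extra seats.
East receives 4.

4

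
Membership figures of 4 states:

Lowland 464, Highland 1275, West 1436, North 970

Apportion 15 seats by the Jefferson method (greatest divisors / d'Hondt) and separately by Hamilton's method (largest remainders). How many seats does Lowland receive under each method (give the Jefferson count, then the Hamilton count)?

1 and 2

Jefferson: Lowland 1, Highland 5, West 5, North 4.
Hamilton: Lowland 2, Highland 5, West 5, North 3.
Lowland gets 1 under Jefferson and 2 under Hamilton.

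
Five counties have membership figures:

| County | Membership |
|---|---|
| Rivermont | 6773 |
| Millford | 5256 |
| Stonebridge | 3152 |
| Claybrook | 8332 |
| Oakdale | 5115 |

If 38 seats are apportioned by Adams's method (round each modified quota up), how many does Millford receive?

Standard divisor 28628/38 ≈ 753.368; standard quotas: Rivermont 8.990, Millford 6.977, Stonebridge 4.184, Claybrook 11.060, Oakdale 6.790.
Rounding up gives 9, 7, 5, 12, 7 = 40 seats, so the divisor must be adjusted.
With modified divisor 800: modified quotas Rivermont 8.466, Millford 6.570, Stonebridge 3.940, Claybrook 10.415, Oakdale 6.394.
Rounding up: Rivermont 9, Millford 7, Stonebridge 4, Claybrook 11, Oakdale 7 (total 38).
Millford receives 7.

7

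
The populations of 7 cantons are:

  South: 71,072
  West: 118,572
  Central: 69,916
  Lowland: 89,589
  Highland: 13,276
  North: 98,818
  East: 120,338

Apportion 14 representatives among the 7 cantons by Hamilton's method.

South 2, West 3, Central 2, Lowland 2, Highland 0, North 2, East 3

The standard divisor is 581581/14 ≈ 41541.5.
Standard quotas: South 1.7109, West 2.8543, Central 1.6830, Lowland 2.1566, Highland 0.3196, North 2.3788, East 2.8968.
Lower quotas: South 1, West 2, Central 1, Lowland 2, Highland 0, North 2, East 2 (sum 10, leaving 4 seats).
Remainders in descending order: East 0.8968, West 0.8543, South 0.7109, Central 0.6830, North 0.3788, Highland 0.3196, Lowland 0.1566.
The surplus seats go to East, West, South, Central.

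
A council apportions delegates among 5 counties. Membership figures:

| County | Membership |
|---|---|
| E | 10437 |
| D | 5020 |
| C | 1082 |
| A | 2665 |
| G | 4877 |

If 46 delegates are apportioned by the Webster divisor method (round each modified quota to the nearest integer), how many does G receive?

Standard divisor 24081/46 ≈ 523.5; standard quotas: E 19.937, D 9.589, C 2.067, A 5.091, G 9.316.
Rounding to the nearest integer gives E 20, D 10, C 2, A 5, G 9 — total 46, matching the house size, so no adjustment is needed.
G receives 9.

9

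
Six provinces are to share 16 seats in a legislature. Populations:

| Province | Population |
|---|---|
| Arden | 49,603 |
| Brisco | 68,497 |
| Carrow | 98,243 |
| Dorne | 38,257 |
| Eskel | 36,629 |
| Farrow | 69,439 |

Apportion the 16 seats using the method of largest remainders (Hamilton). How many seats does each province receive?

The standard divisor is 360668/16 ≈ 22541.75.
Standard quotas: Arden 2.2005, Brisco 3.0387, Carrow 4.3583, Dorne 1.6972, Eskel 1.6249, Farrow 3.0805.
Lower quotas: Arden 2, Brisco 3, Carrow 4, Dorne 1, Eskel 1, Farrow 3 (sum 14, leaving 2 seats).
Remainders in descending order: Dorne 0.6972, Eskel 0.6249, Carrow 0.3583, Arden 0.2005, Farrow 0.0805, Brisco 0.0387.
Largest remainders: Dorne, Eskel receive the extra seats.

Arden 2, Brisco 3, Carrow 4, Dorne 2, Eskel 2, Farrow 3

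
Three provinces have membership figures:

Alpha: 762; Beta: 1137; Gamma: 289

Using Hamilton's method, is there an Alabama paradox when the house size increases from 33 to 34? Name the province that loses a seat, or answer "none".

none

At 33 seats: Alpha 12, Beta 17, Gamma 4.
At 34 seats: Alpha 12, Beta 18, Gamma 4.
No province's allocation decreased.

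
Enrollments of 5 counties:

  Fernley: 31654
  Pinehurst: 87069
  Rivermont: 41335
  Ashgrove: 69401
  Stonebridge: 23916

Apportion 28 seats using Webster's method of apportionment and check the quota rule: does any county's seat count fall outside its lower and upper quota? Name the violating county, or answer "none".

none

Standard quotas: Fernley 3.498, Pinehurst 9.622, Rivermont 4.568, Ashgrove 7.669, Stonebridge 2.643.
Webster allocation: Fernley 3, Pinehurst 9, Rivermont 5, Ashgrove 8, Stonebridge 3.
Every allocation lies between the lower and upper quota.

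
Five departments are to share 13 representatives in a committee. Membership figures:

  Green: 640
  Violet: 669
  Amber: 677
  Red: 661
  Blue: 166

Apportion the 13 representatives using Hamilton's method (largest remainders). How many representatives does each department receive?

Green=3; Violet=3; Amber=3; Red=3; Blue=1

Total 2813; standard divisor 2813/13 ≈ 216.385.
Standard quotas: Green 2.958, Violet 3.092, Amber 3.129, Red 3.055, Blue 0.767.
Lower quotas: Green 2, Violet 3, Amber 3, Red 3, Blue 0 (sum 11, leaving 2 seats).
Remainders in descending order: Green 0.958, Blue 0.767, Amber 0.129, Violet 0.092, Red 0.055.
Largest remainders: Green, Blue receive the extra seats.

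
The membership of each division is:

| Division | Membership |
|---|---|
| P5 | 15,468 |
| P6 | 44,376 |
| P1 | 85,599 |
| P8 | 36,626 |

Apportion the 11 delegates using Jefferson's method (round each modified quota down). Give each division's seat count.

P5=1; P6=3; P1=5; P8=2

Standard divisor 182069/11 ≈ 16551.727; standard quotas: P5 0.935, P6 2.681, P1 5.172, P8 2.213.
Rounding down gives 0, 2, 5, 2 = 9 seats, so the divisor must be adjusted.
With modified divisor 14500: modified quotas P5 1.067, P6 3.060, P1 5.903, P8 2.526.
Rounding down: P5 1, P6 3, P1 5, P8 2 (total 11).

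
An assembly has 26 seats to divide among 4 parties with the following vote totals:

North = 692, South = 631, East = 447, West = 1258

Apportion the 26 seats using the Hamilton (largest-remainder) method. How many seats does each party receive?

The standard divisor is 3028/26 ≈ 116.462.
Standard quotas: North 5.942, South 5.418, East 3.838, West 10.802.
Lower quotas: North 5, South 5, East 3, West 10 (sum 23, leaving 3 seats).
Remainders in descending order: North 0.942, East 0.838, West 0.802, South 0.418.
The surplus seats go to North, East, West.

North: 6, South: 5, East: 4, West: 11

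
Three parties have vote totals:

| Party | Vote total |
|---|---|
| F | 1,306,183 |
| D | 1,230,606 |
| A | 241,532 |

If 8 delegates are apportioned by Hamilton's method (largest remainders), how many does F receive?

Total 2778321; standard divisor 2778321/8 ≈ 347290.125.
Standard quotas: F 3.7611, D 3.5435, A 0.6955.
Lower quotas: F 3, D 3, A 0 (sum 6, leaving 2 seats).
Remainders in descending order: F 0.7611, A 0.6955, D 0.5435.
The surplus seats go to F, A.
F receives 4.

4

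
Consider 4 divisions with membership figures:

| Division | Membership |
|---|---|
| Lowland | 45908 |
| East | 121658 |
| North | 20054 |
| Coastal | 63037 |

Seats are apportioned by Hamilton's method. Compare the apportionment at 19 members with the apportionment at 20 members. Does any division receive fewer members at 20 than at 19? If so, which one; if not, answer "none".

At 19 seats: Lowland 3, East 9, North 2, Coastal 5.
At 20 seats: Lowland 4, East 10, North 1, Coastal 5.
North drops from 2 to 1.

North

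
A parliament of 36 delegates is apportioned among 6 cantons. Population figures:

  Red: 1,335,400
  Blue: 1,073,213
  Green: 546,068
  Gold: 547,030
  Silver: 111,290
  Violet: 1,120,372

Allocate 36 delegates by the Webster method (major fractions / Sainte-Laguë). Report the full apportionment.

Red=10; Blue=8; Green=4; Gold=4; Silver=1; Violet=9

Standard divisor 4733373/36 ≈ 131482.583; standard quotas: Red 10.156, Blue 8.162, Green 4.153, Gold 4.160, Silver 0.846, Violet 8.521.
Rounding to the nearest integer gives Red 10, Blue 8, Green 4, Gold 4, Silver 1, Violet 9 — total 36, matching the house size, so no adjustment is needed.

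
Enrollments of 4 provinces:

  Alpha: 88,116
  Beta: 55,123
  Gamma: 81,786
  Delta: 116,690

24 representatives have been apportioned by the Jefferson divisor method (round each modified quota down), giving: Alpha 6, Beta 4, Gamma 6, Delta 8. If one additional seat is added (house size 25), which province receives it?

Delta

Priority for the next seat is population ÷ (current seats + 1).
Priorities: Alpha 12588.000, Beta 11024.600, Gamma 11683.714, Delta 12965.556.
Highest priority: Delta.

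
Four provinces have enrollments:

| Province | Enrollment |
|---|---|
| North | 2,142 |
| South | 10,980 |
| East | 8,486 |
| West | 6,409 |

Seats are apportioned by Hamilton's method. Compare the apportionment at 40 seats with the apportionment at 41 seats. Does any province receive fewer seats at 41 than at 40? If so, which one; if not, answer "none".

none

At 40 seats: North 3, South 16, East 12, West 9.
At 41 seats: North 3, South 16, East 13, West 9.
No province's allocation decreased.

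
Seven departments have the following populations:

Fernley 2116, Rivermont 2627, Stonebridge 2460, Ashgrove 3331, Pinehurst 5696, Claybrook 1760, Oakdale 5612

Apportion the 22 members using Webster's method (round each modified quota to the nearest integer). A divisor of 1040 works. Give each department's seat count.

Fernley=2, Rivermont=3, Stonebridge=2, Ashgrove=3, Pinehurst=5, Claybrook=2, Oakdale=5

With modified divisor 1040: modified quotas Fernley 2.035, Rivermont 2.526, Stonebridge 2.365, Ashgrove 3.203, Pinehurst 5.477, Claybrook 1.692, Oakdale 5.396.
Rounding to the nearest integer: Fernley 2, Rivermont 3, Stonebridge 2, Ashgrove 3, Pinehurst 5, Claybrook 2, Oakdale 5 (total 22).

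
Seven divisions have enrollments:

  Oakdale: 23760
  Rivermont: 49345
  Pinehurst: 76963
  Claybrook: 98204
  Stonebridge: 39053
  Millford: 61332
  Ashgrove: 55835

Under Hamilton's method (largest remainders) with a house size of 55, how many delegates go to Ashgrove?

The standard divisor is 404492/55 ≈ 7354.4.
Standard quotas: Oakdale 3.2307, Rivermont 6.7096, Pinehurst 10.4649, Claybrook 13.3531, Stonebridge 5.3102, Millford 8.3395, Ashgrove 7.5921.
Lower quotas: Oakdale 3, Rivermont 6, Pinehurst 10, Claybrook 13, Stonebridge 5, Millford 8, Ashgrove 7 (sum 52, leaving 3 seats).
Remainders in descending order: Rivermont 0.7096, Ashgrove 0.5921, Pinehurst 0.4649, Claybrook 0.3531, Millford 0.3395, Stonebridge 0.3102, Oakdale 0.2307.
The surplus seats go to Rivermont, Ashgrove, Pinehurst.
Ashgrove receives 8.

8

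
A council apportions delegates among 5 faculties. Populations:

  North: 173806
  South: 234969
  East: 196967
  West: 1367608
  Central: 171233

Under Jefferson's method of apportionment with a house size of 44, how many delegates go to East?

Standard divisor 2144583/44 ≈ 48740.523; standard quotas: North 3.566, South 4.821, East 4.041, West 28.059, Central 3.513.
Rounding down gives 3, 4, 4, 28, 3 = 42 seats, so the divisor must be adjusted.
With modified divisor 46300: modified quotas North 3.754, South 5.075, East 4.254, West 29.538, Central 3.698.
Rounding down: North 3, South 5, East 4, West 29, Central 3 (total 44).
East receives 4.

4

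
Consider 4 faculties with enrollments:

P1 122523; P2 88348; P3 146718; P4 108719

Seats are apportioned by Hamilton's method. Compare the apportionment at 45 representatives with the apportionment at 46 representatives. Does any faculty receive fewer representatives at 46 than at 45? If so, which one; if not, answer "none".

At 45 seats: P1 12, P2 9, P3 14, P4 10.
At 46 seats: P1 12, P2 9, P3 14, P4 11.
No faculty's allocation decreased.

none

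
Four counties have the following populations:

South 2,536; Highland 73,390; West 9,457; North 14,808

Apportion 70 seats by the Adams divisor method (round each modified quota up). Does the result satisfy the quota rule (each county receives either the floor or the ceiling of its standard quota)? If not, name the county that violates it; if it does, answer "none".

Standard quotas: South 1.772, Highland 51.275, West 6.607, North 10.346.
Adams allocation: South 2, Highland 50, West 7, North 11.
Highland has quota 51.275 (lower 51, upper 52) but receives 50 — outside the quota interval.

Highland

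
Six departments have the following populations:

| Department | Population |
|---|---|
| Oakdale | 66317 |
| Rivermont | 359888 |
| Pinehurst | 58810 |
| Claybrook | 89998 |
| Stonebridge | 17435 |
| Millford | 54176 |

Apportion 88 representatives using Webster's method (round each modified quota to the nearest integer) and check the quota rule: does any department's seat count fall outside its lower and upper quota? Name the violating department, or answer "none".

Rivermont

Standard quotas: Oakdale 9.025, Rivermont 48.978, Pinehurst 8.004, Claybrook 12.248, Stonebridge 2.373, Millford 7.373.
Webster allocation: Oakdale 9, Rivermont 50, Pinehurst 8, Claybrook 12, Stonebridge 2, Millford 7.
Rivermont has quota 48.978 (lower 48, upper 49) but receives 50 — outside the quota interval.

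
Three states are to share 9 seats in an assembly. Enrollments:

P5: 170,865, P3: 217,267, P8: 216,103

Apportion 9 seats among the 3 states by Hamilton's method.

The standard divisor is 604235/9 ≈ 67137.222.
Standard quotas: P5 2.5450, P3 3.2362, P8 3.2188.
Lower quotas: P5 2, P3 3, P8 3 (sum 8, leaving 1 seat).
Remainders in descending order: P5 0.5450, P3 0.2362, P8 0.2188.
Largest remainder: P5 receives the extra seat.

P5 3, P3 3, P8 3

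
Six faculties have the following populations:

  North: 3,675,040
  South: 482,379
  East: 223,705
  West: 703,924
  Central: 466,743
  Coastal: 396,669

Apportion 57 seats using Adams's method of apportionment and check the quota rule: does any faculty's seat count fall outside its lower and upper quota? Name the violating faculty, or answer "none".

North

Standard quotas: North 35.215, South 4.622, East 2.144, West 6.745, Central 4.472, Coastal 3.801.
Adams allocation: North 33, South 5, East 3, West 7, Central 5, Coastal 4.
North has quota 35.215 (lower 35, upper 36) but receives 33 — outside the quota interval.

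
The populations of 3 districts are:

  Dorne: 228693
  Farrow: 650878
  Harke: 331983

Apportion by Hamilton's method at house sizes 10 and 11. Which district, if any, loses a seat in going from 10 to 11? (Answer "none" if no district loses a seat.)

none

At 10 seats: Dorne 2, Farrow 5, Harke 3.
At 11 seats: Dorne 2, Farrow 6, Harke 3.
No district's allocation decreased.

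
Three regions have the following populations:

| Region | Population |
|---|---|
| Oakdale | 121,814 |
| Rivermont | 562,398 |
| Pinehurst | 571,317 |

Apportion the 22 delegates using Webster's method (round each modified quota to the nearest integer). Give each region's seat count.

Standard divisor 1255529/22 ≈ 57069.5; standard quotas: Oakdale 2.134, Rivermont 9.855, Pinehurst 10.011.
Rounding to the nearest integer gives Oakdale 2, Rivermont 10, Pinehurst 10 — total 22, matching the house size, so no adjustment is needed.

Oakdale 2; Rivermont 10; Pinehurst 10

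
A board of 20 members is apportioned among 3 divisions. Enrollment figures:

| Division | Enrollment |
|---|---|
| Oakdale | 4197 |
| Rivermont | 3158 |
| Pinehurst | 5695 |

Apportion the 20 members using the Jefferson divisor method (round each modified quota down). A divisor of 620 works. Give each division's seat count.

With modified divisor 620: modified quotas Oakdale 6.769, Rivermont 5.094, Pinehurst 9.185.
Rounding down: Oakdale 6, Rivermont 5, Pinehurst 9 (total 20).

Oakdale 6; Rivermont 5; Pinehurst 9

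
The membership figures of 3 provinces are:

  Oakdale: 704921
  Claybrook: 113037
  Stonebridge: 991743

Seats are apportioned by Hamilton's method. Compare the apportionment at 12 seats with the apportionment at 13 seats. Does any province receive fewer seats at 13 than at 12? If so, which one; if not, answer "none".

none

At 12 seats: Oakdale 5, Claybrook 1, Stonebridge 6.
At 13 seats: Oakdale 5, Claybrook 1, Stonebridge 7.
No province's allocation decreased.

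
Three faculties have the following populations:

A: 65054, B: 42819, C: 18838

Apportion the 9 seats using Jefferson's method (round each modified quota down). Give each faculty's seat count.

A=5, B=3, C=1

Standard divisor 126711/9 ≈ 14079; standard quotas: A 4.621, B 3.041, C 1.338.
Rounding down gives 4, 3, 1 = 8 seats, so the divisor must be adjusted.
With modified divisor 11900: modified quotas A 5.467, B 3.598, C 1.583.
Rounding down: A 5, B 3, C 1 (total 9).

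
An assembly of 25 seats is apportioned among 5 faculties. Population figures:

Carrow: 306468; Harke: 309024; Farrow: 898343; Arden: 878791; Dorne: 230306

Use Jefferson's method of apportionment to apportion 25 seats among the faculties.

Standard divisor 2622932/25 ≈ 104917.28; standard quotas: Carrow 2.921, Harke 2.945, Farrow 8.562, Arden 8.376, Dorne 2.195.
Rounding down gives 2, 2, 8, 8, 2 = 22 seats, so the divisor must be adjusted.
With modified divisor 98700: modified quotas Carrow 3.105, Harke 3.131, Farrow 9.102, Arden 8.904, Dorne 2.333.
Rounding down: Carrow 3, Harke 3, Farrow 9, Arden 8, Dorne 2 (total 25).

Carrow: 3, Harke: 3, Farrow: 9, Arden: 8, Dorne: 2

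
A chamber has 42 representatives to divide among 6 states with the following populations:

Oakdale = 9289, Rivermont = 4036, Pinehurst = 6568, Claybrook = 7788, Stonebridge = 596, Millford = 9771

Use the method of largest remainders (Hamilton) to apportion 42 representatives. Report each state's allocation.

Oakdale: 10, Rivermont: 4, Pinehurst: 7, Claybrook: 9, Stonebridge: 1, Millford: 11

The standard divisor is 38048/42 ≈ 905.905.
Standard quotas: Oakdale 10.2538, Rivermont 4.4552, Pinehurst 7.2502, Claybrook 8.5969, Stonebridge 0.6579, Millford 10.7859.
Lower quotas: Oakdale 10, Rivermont 4, Pinehurst 7, Claybrook 8, Stonebridge 0, Millford 10 (sum 39, leaving 3 seats).
Remainders in descending order: Millford 0.7859, Stonebridge 0.6579, Claybrook 0.5969, Rivermont 0.4552, Oakdale 0.2538, Pinehurst 0.2502.
Largest remainders: Millford, Stonebridge, Claybrook receive the extra seats.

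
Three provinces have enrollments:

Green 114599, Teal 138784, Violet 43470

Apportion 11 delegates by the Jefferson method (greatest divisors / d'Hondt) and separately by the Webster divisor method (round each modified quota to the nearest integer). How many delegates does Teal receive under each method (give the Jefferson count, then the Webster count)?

6 and 5

Jefferson: Green 4, Teal 6, Violet 1.
Webster: Green 4, Teal 5, Violet 2.
Teal gets 6 under Jefferson and 5 under Webster.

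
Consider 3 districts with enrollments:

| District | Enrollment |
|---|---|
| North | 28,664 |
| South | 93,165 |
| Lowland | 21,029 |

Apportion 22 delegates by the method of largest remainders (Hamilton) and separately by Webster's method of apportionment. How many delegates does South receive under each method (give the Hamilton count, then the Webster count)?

Hamilton: North 5, South 14, Lowland 3.
Webster: North 4, South 15, Lowland 3.
South gets 14 under Hamilton and 15 under Webster.

14 and 15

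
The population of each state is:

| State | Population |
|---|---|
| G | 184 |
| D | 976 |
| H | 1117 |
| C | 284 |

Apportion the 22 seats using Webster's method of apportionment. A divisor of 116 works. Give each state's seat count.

With modified divisor 116: modified quotas G 1.586, D 8.414, H 9.629, C 2.448.
Rounding to the nearest integer: G 2, D 8, H 10, C 2 (total 22).

G: 2; D: 8; H: 10; C: 2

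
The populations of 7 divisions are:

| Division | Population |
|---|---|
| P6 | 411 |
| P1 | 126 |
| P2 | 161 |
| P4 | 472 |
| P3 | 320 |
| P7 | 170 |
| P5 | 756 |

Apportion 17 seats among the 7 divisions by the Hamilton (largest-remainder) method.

P6: 3; P1: 1; P2: 1; P4: 4; P3: 2; P7: 1; P5: 5

Standard divisor: 2416 ÷ 17 ≈ 142.118.
Standard quotas: P6 2.892, P1 0.887, P2 1.133, P4 3.321, P3 2.252, P7 1.196, P5 5.320.
Lower quotas: P6 2, P1 0, P2 1, P4 3, P3 2, P7 1, P5 5 (sum 14, leaving 3 seats).
Remainders in descending order: P6 0.892, P1 0.887, P4 0.321, P5 0.320, P3 0.252, P7 0.196, P2 0.133.
Largest remainders: P6, P1, P4 receive the extra seats.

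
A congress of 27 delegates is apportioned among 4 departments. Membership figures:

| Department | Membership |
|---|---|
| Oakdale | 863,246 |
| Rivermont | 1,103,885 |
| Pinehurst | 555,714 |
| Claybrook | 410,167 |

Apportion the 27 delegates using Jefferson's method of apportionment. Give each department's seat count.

Oakdale 8, Rivermont 10, Pinehurst 5, Claybrook 4

Standard divisor 2933012/27 ≈ 108630.074; standard quotas: Oakdale 7.947, Rivermont 10.162, Pinehurst 5.116, Claybrook 3.776.
Rounding down gives 7, 10, 5, 3 = 25 seats, so the divisor must be adjusted.
With modified divisor 101400: modified quotas Oakdale 8.513, Rivermont 10.886, Pinehurst 5.480, Claybrook 4.045.
Rounding down: Oakdale 8, Rivermont 10, Pinehurst 5, Claybrook 4 (total 27).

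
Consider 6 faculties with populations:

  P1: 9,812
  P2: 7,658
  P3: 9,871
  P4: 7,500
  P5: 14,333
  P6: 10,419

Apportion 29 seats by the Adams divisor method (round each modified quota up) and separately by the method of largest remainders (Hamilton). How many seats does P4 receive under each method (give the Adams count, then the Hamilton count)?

4 and 3

Adams: P1 5, P2 4, P3 5, P4 4, P5 6, P6 5.
Hamilton: P1 5, P2 4, P3 5, P4 3, P5 7, P6 5.
P4 gets 4 under Adams and 3 under Hamilton.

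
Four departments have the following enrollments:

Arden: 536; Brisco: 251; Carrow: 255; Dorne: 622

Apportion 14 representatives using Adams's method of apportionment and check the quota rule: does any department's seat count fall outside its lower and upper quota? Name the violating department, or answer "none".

Standard quotas: Arden 4.510, Brisco 2.112, Carrow 2.145, Dorne 5.233.
Adams allocation: Arden 5, Brisco 2, Carrow 2, Dorne 5.
Every allocation lies between the lower and upper quota.

none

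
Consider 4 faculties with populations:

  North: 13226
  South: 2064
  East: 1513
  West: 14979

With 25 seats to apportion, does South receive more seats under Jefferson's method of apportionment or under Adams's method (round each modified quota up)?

Adams

Jefferson: North 11, South 1, East 1, West 12.
Adams: North 10, South 2, East 2, West 11.
South gets 1 under Jefferson and 2 under Adams.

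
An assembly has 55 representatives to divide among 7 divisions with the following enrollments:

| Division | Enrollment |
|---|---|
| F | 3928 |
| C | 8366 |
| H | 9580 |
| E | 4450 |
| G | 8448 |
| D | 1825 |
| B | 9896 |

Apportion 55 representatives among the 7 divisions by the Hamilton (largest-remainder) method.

F=5; C=10; H=11; E=5; G=10; D=2; B=12

Total 46493; standard divisor 46493/55 ≈ 845.327.
Standard quotas: F 4.6467, C 9.8968, H 11.3329, E 5.2642, G 9.9938, D 2.1589, B 11.7067.
Lower quotas: F 4, C 9, H 11, E 5, G 9, D 2, B 11 (sum 51, leaving 4 seats).
Remainders in descending order: G 0.9938, C 0.8968, B 0.7067, F 0.6467, H 0.3329, E 0.2642, D 0.1589.
Largest remainders: G, C, B, F receive the extra seats.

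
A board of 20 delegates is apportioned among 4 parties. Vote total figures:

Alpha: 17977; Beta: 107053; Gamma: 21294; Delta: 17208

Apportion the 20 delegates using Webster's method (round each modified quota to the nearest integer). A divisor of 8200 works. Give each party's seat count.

Alpha 2, Beta 13, Gamma 3, Delta 2

With modified divisor 8200: modified quotas Alpha 2.192, Beta 13.055, Gamma 2.597, Delta 2.099.
Rounding to the nearest integer: Alpha 2, Beta 13, Gamma 3, Delta 2 (total 20).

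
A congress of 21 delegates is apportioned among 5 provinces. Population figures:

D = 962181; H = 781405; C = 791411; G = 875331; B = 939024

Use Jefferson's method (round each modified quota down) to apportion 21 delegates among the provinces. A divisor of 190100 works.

D 5; H 4; C 4; G 4; B 4

With modified divisor 190100: modified quotas D 5.061, H 4.110, C 4.163, G 4.605, B 4.940.
Rounding down: D 5, H 4, C 4, G 4, B 4 (total 21).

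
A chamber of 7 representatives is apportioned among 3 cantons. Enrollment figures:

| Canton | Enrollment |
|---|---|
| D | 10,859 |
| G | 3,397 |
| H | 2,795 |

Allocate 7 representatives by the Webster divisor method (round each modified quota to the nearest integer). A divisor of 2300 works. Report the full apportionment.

With modified divisor 2300: modified quotas D 4.721, G 1.477, H 1.215.
Rounding to the nearest integer: D 5, G 1, H 1 (total 7).

D 5; G 1; H 1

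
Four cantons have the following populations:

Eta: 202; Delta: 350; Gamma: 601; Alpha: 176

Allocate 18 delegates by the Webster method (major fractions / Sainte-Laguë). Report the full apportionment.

Standard divisor 1329/18 ≈ 73.833; standard quotas: Eta 2.736, Delta 4.740, Gamma 8.140, Alpha 2.384.
Rounding to the nearest integer gives Eta 3, Delta 5, Gamma 8, Alpha 2 — total 18, matching the house size, so no adjustment is needed.

Eta 3, Delta 5, Gamma 8, Alpha 2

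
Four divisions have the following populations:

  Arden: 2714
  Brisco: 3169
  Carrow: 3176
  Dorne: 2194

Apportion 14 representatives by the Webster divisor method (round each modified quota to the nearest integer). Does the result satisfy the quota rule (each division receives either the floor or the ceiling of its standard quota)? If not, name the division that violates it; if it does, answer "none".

none

Standard quotas: Arden 3.377, Brisco 3.943, Carrow 3.951, Dorne 2.730.
Webster allocation: Arden 3, Brisco 4, Carrow 4, Dorne 3.
Every allocation lies between the lower and upper quota.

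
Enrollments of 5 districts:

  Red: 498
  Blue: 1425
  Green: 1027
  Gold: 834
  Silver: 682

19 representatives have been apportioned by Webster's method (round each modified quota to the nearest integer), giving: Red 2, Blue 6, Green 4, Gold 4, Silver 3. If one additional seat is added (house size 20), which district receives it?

Priority for the next seat is population ÷ (current seats + 0.5).
Priorities: Red 199.200, Blue 219.231, Green 228.222, Gold 185.333, Silver 194.857.
Highest priority: Green.

Green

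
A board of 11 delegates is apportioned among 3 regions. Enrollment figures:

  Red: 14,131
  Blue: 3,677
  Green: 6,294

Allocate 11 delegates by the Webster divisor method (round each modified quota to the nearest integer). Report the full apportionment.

Standard divisor 24102/11 ≈ 2191.091; standard quotas: Red 6.449, Blue 1.678, Green 2.873.
Rounding to the nearest integer gives Red 6, Blue 2, Green 3 — total 11, matching the house size, so no adjustment is needed.

Red 6, Blue 2, Green 3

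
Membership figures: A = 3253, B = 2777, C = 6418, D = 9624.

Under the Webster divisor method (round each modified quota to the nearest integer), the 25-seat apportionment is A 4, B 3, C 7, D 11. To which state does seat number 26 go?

Priority for the next seat is population ÷ (current seats + 0.5).
Priorities: A 722.889, B 793.429, C 855.733, D 836.870.
Highest priority: C.

C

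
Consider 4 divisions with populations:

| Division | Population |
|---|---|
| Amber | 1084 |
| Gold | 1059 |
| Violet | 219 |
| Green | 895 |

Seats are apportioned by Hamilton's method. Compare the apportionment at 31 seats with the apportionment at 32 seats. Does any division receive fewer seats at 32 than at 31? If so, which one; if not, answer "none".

none

At 31 seats: Amber 10, Gold 10, Violet 2, Green 9.
At 32 seats: Amber 11, Gold 10, Violet 2, Green 9.
No division's allocation decreased.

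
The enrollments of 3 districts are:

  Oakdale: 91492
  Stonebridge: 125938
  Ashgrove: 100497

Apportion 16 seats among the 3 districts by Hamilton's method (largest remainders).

Oakdale 5, Stonebridge 6, Ashgrove 5

The standard divisor is 317927/16 ≈ 19870.438.
Standard quotas: Oakdale 4.6044, Stonebridge 6.3380, Ashgrove 5.0576.
Lower quotas: Oakdale 4, Stonebridge 6, Ashgrove 5 (sum 15, leaving 1 seat).
Remainders in descending order: Oakdale 0.6044, Stonebridge 0.3380, Ashgrove 0.0576.
Largest remainder: Oakdale receives the extra seat.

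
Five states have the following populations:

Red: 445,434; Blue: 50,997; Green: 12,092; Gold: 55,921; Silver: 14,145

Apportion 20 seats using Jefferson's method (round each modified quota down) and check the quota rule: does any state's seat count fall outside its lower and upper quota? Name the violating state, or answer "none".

Red

Standard quotas: Red 15.397, Blue 1.763, Green 0.418, Gold 1.933, Silver 0.489.
Jefferson allocation: Red 17, Blue 1, Green 0, Gold 2, Silver 0.
Red has quota 15.397 (lower 15, upper 16) but receives 17 — outside the quota interval.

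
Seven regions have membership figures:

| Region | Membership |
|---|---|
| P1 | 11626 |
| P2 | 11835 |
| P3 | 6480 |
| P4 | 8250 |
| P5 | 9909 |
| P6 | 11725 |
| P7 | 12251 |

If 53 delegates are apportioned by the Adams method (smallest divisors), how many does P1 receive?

8

Standard divisor 72076/53 ≈ 1359.925; standard quotas: P1 8.549, P2 8.703, P3 4.765, P4 6.067, P5 7.286, P6 8.622, P7 9.009.
Rounding up gives 9, 9, 5, 7, 8, 9, 10 = 57 seats, so the divisor must be adjusted.
With modified divisor 1460: modified quotas P1 7.963, P2 8.106, P3 4.438, P4 5.651, P5 6.787, P6 8.031, P7 8.391.
Rounding up: P1 8, P2 9, P3 5, P4 6, P5 7, P6 9, P7 9 (total 53).
P1 receives 8.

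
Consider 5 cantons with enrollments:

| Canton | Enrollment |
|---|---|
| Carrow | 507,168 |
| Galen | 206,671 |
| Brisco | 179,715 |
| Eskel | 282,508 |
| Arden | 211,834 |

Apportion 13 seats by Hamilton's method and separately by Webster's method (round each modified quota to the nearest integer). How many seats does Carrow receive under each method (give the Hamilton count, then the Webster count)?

5 and 4

Hamilton: Carrow 5, Galen 2, Brisco 2, Eskel 2, Arden 2.
Webster: Carrow 4, Galen 2, Brisco 2, Eskel 3, Arden 2.
Carrow gets 5 under Hamilton and 4 under Webster.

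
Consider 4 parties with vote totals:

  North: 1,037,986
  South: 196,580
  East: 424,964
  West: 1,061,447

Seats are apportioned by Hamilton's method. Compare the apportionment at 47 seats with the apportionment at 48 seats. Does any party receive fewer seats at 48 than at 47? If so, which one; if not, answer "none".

At 47 seats: North 18, South 4, East 7, West 18.
At 48 seats: North 18, South 3, East 8, West 19.
South drops from 4 to 3.

South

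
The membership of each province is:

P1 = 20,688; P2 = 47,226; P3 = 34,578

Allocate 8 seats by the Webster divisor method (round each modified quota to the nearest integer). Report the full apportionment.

P1=2, P2=3, P3=3

Standard divisor 102492/8 ≈ 12811.5; standard quotas: P1 1.615, P2 3.686, P3 2.699.
Rounding to the nearest integer gives 2, 4, 3 = 9 seats, so the divisor must be adjusted.
With modified divisor 13600: modified quotas P1 1.521, P2 3.473, P3 2.542.
Rounding to the nearest integer: P1 2, P2 3, P3 3 (total 8).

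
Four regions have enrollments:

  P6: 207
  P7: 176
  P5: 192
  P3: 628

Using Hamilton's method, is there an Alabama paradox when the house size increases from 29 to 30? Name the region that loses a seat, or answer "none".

At 29 seats: P6 5, P7 4, P5 5, P3 15.
At 30 seats: P6 5, P7 4, P5 5, P3 16.
No region's allocation decreased.

none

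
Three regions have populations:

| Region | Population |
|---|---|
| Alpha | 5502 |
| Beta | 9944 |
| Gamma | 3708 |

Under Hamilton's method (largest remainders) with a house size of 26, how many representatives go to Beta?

14

The standard divisor is 19154/26 ≈ 736.692.
Standard quotas: Alpha 7.4685, Beta 13.4982, Gamma 5.0333.
Lower quotas: Alpha 7, Beta 13, Gamma 5 (sum 25, leaving 1 seat).
Remainders in descending order: Beta 0.4982, Alpha 0.4685, Gamma 0.0333.
The surplus seat goes to Beta.
Beta receives 14.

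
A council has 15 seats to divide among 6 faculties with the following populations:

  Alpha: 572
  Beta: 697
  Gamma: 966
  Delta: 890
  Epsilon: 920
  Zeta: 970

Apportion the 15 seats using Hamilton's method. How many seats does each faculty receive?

Alpha=2, Beta=2, Gamma=3, Delta=2, Epsilon=3, Zeta=3

The standard divisor is 5015/15 ≈ 334.333.
Standard quotas: Alpha 1.711, Beta 2.085, Gamma 2.889, Delta 2.662, Epsilon 2.752, Zeta 2.901.
Lower quotas: Alpha 1, Beta 2, Gamma 2, Delta 2, Epsilon 2, Zeta 2 (sum 11, leaving 4 seats).
Remainders in descending order: Zeta 0.901, Gamma 0.889, Epsilon 0.752, Alpha 0.711, Delta 0.662, Beta 0.085.
The surplus seats go to Zeta, Gamma, Epsilon, Alpha.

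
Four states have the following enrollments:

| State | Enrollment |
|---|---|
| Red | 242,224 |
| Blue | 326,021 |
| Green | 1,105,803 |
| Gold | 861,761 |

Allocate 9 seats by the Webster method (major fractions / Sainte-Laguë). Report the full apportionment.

Red 1, Blue 1, Green 4, Gold 3

Standard divisor 2535809/9 ≈ 281756.556; standard quotas: Red 0.860, Blue 1.157, Green 3.925, Gold 3.059.
Rounding to the nearest integer gives Red 1, Blue 1, Green 4, Gold 3 — total 9, matching the house size, so no adjustment is needed.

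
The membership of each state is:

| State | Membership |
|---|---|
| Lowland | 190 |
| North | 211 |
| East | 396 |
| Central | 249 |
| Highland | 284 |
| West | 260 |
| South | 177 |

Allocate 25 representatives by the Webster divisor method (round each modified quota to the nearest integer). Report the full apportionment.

Lowland: 3, North: 3, East: 6, Central: 3, Highland: 4, West: 4, South: 2

Standard divisor 1767/25 ≈ 70.68; standard quotas: Lowland 2.688, North 2.985, East 5.603, Central 3.523, Highland 4.018, West 3.679, South 2.504.
Rounding to the nearest integer gives 3, 3, 6, 4, 4, 4, 3 = 27 seats, so the divisor must be adjusted.
With modified divisor 71.6: modified quotas Lowland 2.654, North 2.947, East 5.531, Central 3.478, Highland 3.966, West 3.631, South 2.472.
Rounding to the nearest integer: Lowland 3, North 3, East 6, Central 3, Highland 4, West 4, South 2 (total 25).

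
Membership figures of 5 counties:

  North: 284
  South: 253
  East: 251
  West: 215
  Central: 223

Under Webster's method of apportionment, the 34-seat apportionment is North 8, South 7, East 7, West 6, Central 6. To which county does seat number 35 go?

Priority for the next seat is population ÷ (current seats + 0.5).
Priorities: North 33.412, South 33.733, East 33.467, West 33.077, Central 34.308.
Highest priority: Central.

Central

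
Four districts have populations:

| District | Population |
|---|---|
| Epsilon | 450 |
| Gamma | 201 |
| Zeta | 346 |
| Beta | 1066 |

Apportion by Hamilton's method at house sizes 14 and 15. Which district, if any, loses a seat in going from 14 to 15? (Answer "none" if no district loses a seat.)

At 14 seats: Epsilon 3, Gamma 2, Zeta 2, Beta 7.
At 15 seats: Epsilon 3, Gamma 1, Zeta 3, Beta 8.
Gamma drops from 2 to 1.

Gamma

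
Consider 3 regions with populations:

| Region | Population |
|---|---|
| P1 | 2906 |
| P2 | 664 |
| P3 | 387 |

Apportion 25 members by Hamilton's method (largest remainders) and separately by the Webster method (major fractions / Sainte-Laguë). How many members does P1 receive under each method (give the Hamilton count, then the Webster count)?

Hamilton: P1 18, P2 4, P3 3.
Webster: P1 19, P2 4, P3 2.
P1 gets 18 under Hamilton and 19 under Webster.

18 and 19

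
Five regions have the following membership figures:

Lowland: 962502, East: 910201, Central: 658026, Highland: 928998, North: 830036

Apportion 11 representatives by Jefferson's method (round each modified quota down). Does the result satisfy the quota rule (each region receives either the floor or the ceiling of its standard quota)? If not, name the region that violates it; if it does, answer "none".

none

Standard quotas: Lowland 2.468, East 2.334, Central 1.687, Highland 2.382, North 2.128.
Jefferson allocation: Lowland 3, East 2, Central 2, Highland 2, North 2.
Every allocation lies between the lower and upper quota.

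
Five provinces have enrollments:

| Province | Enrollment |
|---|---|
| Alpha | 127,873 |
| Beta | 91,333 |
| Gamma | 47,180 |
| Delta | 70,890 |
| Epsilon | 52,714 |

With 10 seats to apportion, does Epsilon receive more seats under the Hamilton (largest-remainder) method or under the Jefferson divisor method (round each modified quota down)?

Hamilton

Hamilton: Alpha 3, Beta 2, Gamma 1, Delta 2, Epsilon 2.
Jefferson: Alpha 4, Beta 2, Gamma 1, Delta 2, Epsilon 1.
Epsilon gets 2 under Hamilton and 1 under Jefferson.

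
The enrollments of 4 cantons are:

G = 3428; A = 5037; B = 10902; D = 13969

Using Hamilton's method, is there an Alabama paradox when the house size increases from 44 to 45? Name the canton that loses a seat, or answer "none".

At 44 seats: G 5, A 7, B 14, D 18.
At 45 seats: G 4, A 7, B 15, D 19.
G drops from 5 to 4.

G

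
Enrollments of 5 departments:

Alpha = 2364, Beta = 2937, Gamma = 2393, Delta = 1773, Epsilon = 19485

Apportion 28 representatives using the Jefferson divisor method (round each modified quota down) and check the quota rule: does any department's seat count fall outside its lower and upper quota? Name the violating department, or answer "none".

Epsilon

Standard quotas: Alpha 2.286, Beta 2.840, Gamma 2.314, Delta 1.715, Epsilon 18.844.
Jefferson allocation: Alpha 2, Beta 3, Gamma 2, Delta 1, Epsilon 20.
Epsilon has quota 18.844 (lower 18, upper 19) but receives 20 — outside the quota interval.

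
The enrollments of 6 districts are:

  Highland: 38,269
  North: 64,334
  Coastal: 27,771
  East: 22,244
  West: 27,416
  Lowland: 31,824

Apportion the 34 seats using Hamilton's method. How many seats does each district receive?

Highland: 6, North: 10, Coastal: 5, East: 4, West: 4, Lowland: 5

Standard divisor: 211858 ÷ 34 ≈ 6231.118.
Standard quotas: Highland 6.1416, North 10.3246, Coastal 4.4568, East 3.5698, West 4.3999, Lowland 5.1073.
Lower quotas: Highland 6, North 10, Coastal 4, East 3, West 4, Lowland 5 (sum 32, leaving 2 seats).
Remainders in descending order: East 0.5698, Coastal 0.4568, West 0.3999, North 0.3246, Highland 0.1416, Lowland 0.1073.
The surplus seats go to East, Coastal.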